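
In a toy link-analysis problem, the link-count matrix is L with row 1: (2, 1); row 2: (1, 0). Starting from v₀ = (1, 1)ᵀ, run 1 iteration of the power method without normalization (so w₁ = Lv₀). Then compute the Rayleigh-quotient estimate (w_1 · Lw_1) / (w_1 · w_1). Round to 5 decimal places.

2.40000

w1 = Lv₀ = (3, 1)
Lw1 = (7, 3)
w1·Lw1 = 3·7 + 1·3 = 24; w1·w1 = 3·3 + 1·1 = 10
λ ≈ 24/10 = 2.40000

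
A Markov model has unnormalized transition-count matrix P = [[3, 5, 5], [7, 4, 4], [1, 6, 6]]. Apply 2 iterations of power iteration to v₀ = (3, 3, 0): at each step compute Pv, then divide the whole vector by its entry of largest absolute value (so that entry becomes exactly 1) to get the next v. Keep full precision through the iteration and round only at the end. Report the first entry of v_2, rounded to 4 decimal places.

0.8906

Pv0 = (24.00000, 33.00000, 21.00000); divide by 33.00000 → v1 = (0.72727, 1.00000, 0.63636)
Pv1 = (10.36364, 11.63636, 10.54545); divide by 11.63636 → v2 = (0.89063, 1.00000, 0.90625)
Requested entry of v2: 342/384 = 0.8906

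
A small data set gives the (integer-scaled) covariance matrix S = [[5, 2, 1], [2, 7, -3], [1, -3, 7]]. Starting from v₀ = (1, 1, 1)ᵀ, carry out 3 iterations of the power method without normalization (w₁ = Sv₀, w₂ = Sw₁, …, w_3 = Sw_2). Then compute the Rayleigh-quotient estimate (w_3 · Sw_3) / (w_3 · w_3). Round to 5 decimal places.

7.34055

w1 = Sv₀ = (8, 6, 5)
w2 = Sw1 = (57, 43, 25)
w3 = Sw2 = (396, 340, 103)
Sw3 = (2763, 2863, 97)
w3·Sw3 = 396·2763 + 340·2863 + 103·97 = 2077559; w3·w3 = 396·396 + 340·340 + 103·103 = 283025
λ ≈ 2077559/283025 = 7.34055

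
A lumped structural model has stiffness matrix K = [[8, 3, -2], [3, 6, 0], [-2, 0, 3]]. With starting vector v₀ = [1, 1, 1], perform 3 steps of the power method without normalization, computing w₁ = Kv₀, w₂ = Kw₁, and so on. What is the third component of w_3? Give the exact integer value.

w1 = Kv₀ = (9, 9, 1)
w2 = Kw1 = (97, 81, -15)
w3 = Kw2 = (1049, 777, -239)
The requested component of w3 is -239.

-239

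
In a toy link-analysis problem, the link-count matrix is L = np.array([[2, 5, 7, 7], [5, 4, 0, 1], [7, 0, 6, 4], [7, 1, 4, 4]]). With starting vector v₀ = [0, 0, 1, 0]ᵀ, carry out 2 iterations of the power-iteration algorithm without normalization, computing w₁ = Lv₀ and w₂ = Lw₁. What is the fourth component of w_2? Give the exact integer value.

w1 = Lv₀ = (2·0 + 5·0 + 7·1 + 7·0; 5·0 + 4·0 + 0·1 + 1·0; 7·0 + 0·0 + 6·1 + 4·0; 7·0 + 1·0 + 4·1 + 4·0) = (7, 0, 6, 4)
w2 = Lw1 = (2·7 + 5·0 + 7·6 + 7·4; 5·7 + 4·0 + 0·6 + 1·4; 7·7 + 0·0 + 6·6 + 4·4; 7·7 + 1·0 + 4·6 + 4·4) = (84, 39, 101, 89)
The requested component of w2 is 89.

89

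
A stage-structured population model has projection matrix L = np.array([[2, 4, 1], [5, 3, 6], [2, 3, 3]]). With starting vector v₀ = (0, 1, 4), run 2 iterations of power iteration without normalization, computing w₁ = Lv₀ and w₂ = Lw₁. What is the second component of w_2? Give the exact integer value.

211

w1 = Lv₀ = (8, 27, 15)
w2 = Lw1 = (139, 211, 142)
The requested component of w2 is 211.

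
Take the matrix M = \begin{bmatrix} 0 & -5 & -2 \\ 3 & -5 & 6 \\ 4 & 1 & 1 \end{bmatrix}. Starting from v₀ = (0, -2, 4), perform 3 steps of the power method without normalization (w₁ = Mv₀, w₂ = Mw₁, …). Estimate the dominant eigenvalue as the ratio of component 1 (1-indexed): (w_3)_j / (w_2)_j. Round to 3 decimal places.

w1 = Mv₀ = (0·0 + (-5)·(-2) + (-2)·4; 3·0 + (-5)·(-2) + 6·4; 4·0 + 1·(-2) + 1·4) = (2, 34, 2)
w2 = Mw1 = (0·2 + (-5)·34 + (-2)·2; 3·2 + (-5)·34 + 6·2; 4·2 + 1·34 + 1·2) = (-174, -152, 44)
w3 = Mw2 = (672, 502, -804)
Ratio at component: 672 / -174 = -3.862

λ ≈ -3.862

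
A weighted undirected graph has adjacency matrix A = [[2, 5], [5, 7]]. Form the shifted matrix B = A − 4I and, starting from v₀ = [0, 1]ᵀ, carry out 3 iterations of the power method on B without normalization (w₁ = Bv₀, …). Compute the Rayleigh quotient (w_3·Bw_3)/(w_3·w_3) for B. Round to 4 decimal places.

4.8021

B = A − 4I has rows (-2, 5); (5, 3)
w1 = Bv₀ = ((-2)·0 + 5·1; 5·0 + 3·1) = (5, 3)
w2 = Bw1 = ((-2)·5 + 5·3; 5·5 + 3·3) = (5, 34)
w3 = Bw2 = (160, 127)
Bw3 = (315, 1181)
w3·Bw3 = 200387; w3·w3 = 41729; μ ≈ 200387/41729 = 4.8021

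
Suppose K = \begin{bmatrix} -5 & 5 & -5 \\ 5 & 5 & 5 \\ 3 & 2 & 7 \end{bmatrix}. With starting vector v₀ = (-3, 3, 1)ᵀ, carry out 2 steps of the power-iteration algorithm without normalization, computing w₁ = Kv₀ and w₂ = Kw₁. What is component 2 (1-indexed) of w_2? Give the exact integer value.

w1 = Kv₀ = ((-5)·(-3) + 5·3 + (-5)·1; 5·(-3) + 5·3 + 5·1; 3·(-3) + 2·3 + 7·1) = (25, 5, 4)
w2 = Kw1 = ((-5)·25 + 5·5 + (-5)·4; 5·25 + 5·5 + 5·4; 3·25 + 2·5 + 7·4) = (-120, 170, 113)
The requested component of w2 is 170.

170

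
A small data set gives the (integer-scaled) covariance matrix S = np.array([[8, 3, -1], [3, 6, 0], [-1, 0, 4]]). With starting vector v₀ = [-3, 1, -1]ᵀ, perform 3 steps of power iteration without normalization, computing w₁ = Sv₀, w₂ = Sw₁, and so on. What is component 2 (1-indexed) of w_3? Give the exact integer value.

w1 = Sv₀ = (8·(-3) + 3·1 + (-1)·(-1); 3·(-3) + 6·1 + 0·(-1); (-1)·(-3) + 0·1 + 4·(-1)) = (-20, -3, -1)
w2 = Sw1 = (8·(-20) + 3·(-3) + (-1)·(-1); 3·(-20) + 6·(-3) + 0·(-1); (-1)·(-20) + 0·(-3) + 4·(-1)) = (-168, -78, 16)
w3 = Sw2 = (-1594, -972, 232)
The requested component of w3 is -972.

-972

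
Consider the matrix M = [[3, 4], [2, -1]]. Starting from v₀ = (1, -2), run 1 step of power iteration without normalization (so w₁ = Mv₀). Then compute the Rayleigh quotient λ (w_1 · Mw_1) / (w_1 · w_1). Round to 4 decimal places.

w1 = Mv₀ = (3·1 + 4·(-2); 2·1 + (-1)·(-2)) = (-5, 4)
Mw1 = (1, -14)
w1·Mw1 = (-5)·1 + 4·(-14) = -61; w1·w1 = (-5)·(-5) + 4·4 = 41
λ ≈ -61/41 = -1.4878

-1.4878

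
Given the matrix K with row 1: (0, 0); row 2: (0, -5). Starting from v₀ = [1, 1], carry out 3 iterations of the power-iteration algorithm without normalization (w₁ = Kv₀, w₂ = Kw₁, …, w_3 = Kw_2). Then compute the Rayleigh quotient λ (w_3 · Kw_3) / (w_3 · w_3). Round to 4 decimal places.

w1 = Kv₀ = (0·1 + 0·1; 0·1 + (-5)·1) = (0, -5)
w2 = Kw1 = (0·0 + 0·(-5); 0·0 + (-5)·(-5)) = (0, 25)
w3 = Kw2 = (0, -125)
Kw3 = (0, 625)
w3·Kw3 = 0·0 + (-125)·625 = -78125; w3·w3 = 0·0 + (-125)·(-125) = 15625
λ ≈ -78125/15625 = -5.0000

-5.0000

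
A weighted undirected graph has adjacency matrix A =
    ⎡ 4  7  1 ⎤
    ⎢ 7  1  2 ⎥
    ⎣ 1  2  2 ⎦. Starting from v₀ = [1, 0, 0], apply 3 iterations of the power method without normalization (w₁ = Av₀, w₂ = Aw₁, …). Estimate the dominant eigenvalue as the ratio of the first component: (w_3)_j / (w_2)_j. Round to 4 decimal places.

w1 = Av₀ = (4, 7, 1)
w2 = Aw1 = (66, 37, 20)
w3 = Aw2 = (543, 539, 180)
Ratio at component: 543 / 66 = 8.2273

λ ≈ 8.2273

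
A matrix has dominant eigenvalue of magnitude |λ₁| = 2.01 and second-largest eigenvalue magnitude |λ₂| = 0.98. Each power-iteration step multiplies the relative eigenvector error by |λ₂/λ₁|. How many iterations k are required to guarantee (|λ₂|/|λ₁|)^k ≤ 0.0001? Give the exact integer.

|λ₂/λ₁| = 0.98/2.01 = 0.48756
Need k ≥ ln(0.0001) / ln(0.48756) = -9.2103 / -0.7183 ≈ 12.822
Smallest integer k satisfying the bound: 13

13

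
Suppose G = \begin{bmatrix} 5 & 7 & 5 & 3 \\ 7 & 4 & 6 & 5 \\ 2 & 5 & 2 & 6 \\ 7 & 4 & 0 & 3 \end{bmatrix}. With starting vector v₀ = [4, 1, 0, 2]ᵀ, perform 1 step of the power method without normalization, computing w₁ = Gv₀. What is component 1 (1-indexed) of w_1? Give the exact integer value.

33

w1 = Gv₀ = (5·4 + 7·1 + 5·0 + 3·2; 7·4 + 4·1 + 6·0 + 5·2; 2·4 + 5·1 + 2·0 + 6·2; 7·4 + 4·1 + 0·0 + 3·2) = (33, 42, 25, 38)
The requested component of w1 is 33.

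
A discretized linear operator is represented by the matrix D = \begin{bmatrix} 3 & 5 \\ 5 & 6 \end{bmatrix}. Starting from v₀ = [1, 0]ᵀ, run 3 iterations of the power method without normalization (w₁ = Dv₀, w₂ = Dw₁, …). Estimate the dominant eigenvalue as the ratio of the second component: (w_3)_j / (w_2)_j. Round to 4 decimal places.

w1 = Dv₀ = (3·1 + 5·0; 5·1 + 6·0) = (3, 5)
w2 = Dw1 = (3·3 + 5·5; 5·3 + 6·5) = (34, 45)
w3 = Dw2 = (327, 440)
Ratio at component: 440 / 45 = 9.7778

λ ≈ 9.7778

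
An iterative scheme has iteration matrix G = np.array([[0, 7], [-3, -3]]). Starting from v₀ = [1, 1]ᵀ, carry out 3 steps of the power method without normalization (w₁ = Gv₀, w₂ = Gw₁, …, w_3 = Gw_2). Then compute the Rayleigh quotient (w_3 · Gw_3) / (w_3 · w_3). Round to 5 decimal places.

λ ≈ -3.53664

w1 = Gv₀ = (7, -6)
w2 = Gw1 = (-42, -3)
w3 = Gw2 = (-21, 135)
Gw3 = (945, -342)
w3·Gw3 = (-21)·945 + 135·(-342) = -66015; w3·w3 = (-21)·(-21) + 135·135 = 18666
λ ≈ -66015/18666 = -3.53664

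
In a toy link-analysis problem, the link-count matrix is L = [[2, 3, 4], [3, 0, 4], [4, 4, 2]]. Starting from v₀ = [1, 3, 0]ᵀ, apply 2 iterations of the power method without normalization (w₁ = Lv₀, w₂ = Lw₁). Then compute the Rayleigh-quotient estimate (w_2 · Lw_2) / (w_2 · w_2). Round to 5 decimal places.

w1 = Lv₀ = (2·1 + 3·3 + 4·0; 3·1 + 0·3 + 4·0; 4·1 + 4·3 + 2·0) = (11, 3, 16)
w2 = Lw1 = (2·11 + 3·3 + 4·16; 3·11 + 0·3 + 4·16; 4·11 + 4·3 + 2·16) = (95, 97, 88)
Lw2 = (833, 637, 944)
w2·Lw2 = 95·833 + 97·637 + 88·944 = 223996; w2·w2 = 95·95 + 97·97 + 88·88 = 26178
λ ≈ 223996/26178 = 8.55665

8.55665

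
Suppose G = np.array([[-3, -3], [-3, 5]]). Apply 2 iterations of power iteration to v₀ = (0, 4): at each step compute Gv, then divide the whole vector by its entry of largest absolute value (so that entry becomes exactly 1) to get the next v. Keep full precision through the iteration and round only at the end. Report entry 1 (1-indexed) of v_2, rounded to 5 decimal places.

-0.17647

Gv0 = (-12.000000, 20.000000); divide by 20.000000 → v1 = (-0.600000, 1.000000)
Gv1 = (-1.200000, 6.800000); divide by 6.800000 → v2 = (-0.176471, 1.000000)
Requested entry of v2: -24/136 = -0.17647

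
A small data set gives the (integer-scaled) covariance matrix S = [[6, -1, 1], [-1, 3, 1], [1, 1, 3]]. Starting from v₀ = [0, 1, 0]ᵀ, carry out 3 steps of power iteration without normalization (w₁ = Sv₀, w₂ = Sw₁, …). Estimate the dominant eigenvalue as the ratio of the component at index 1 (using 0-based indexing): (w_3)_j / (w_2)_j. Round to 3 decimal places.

w1 = Sv₀ = (-1, 3, 1)
w2 = Sw1 = (-8, 11, 5)
w3 = Sw2 = (-54, 46, 18)
Ratio at component: 46 / 11 = 4.182

λ ≈ 4.182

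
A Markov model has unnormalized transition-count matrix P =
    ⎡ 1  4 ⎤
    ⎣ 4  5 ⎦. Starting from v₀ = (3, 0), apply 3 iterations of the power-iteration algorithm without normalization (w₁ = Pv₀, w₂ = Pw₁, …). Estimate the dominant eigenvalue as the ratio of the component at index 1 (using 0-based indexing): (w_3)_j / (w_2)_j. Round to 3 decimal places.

w1 = Pv₀ = (1·3 + 4·0; 4·3 + 5·0) = (3, 12)
w2 = Pw1 = (1·3 + 4·12; 4·3 + 5·12) = (51, 72)
w3 = Pw2 = (339, 564)
Ratio at component: 564 / 72 = 7.833

λ ≈ 7.833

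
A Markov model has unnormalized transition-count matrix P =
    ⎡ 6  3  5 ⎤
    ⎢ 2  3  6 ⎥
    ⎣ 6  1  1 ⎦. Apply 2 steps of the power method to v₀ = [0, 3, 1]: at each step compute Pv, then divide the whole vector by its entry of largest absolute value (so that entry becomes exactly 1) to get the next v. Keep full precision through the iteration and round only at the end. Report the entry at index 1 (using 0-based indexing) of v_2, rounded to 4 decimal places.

Pv0 = (14.00000, 15.00000, 4.00000); divide by 15.00000 → v1 = (0.93333, 1.00000, 0.26667)
Pv1 = (9.93333, 6.46667, 6.86667); divide by 9.93333 → v2 = (1.00000, 0.65101, 0.69128)
Requested entry of v2: 97/149 = 0.6510

0.6510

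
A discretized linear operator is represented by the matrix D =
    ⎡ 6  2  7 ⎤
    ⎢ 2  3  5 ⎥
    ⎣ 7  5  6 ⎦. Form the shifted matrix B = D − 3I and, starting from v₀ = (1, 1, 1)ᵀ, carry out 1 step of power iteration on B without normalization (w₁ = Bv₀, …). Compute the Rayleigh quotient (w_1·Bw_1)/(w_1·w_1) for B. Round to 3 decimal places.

B = D − 3I has rows (3, 2, 7); (2, 0, 5); (7, 5, 3)
w1 = Bv₀ = (3·1 + 2·1 + 7·1; 2·1 + 0·1 + 5·1; 7·1 + 5·1 + 3·1) = (12, 7, 15)
Bw1 = (155, 99, 164)
w1·Bw1 = 5013; w1·w1 = 418; μ ≈ 5013/418 = 11.993

μ ≈ 11.993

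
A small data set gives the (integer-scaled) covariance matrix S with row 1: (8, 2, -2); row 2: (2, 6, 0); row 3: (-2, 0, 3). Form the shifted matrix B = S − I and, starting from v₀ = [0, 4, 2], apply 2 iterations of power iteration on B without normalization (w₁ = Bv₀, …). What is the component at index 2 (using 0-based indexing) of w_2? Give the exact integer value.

0

B = S − I has rows (7, 2, -2); (2, 5, 0); (-2, 0, 2)
w1 = Bv₀ = (4, 20, 4)
w2 = Bw1 = (60, 108, 0)
Requested component of w2: 0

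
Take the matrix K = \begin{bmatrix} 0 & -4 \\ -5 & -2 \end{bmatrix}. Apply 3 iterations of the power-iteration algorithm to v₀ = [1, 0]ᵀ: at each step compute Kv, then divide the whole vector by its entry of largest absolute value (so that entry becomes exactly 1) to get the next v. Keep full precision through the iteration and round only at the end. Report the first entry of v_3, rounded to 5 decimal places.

Kv0 = (0.000000, -5.000000); divide by -5.000000 → v1 = (0.000000, 1.000000)
Kv1 = (-4.000000, -2.000000); divide by -4.000000 → v2 = (1.000000, 0.500000)
Kv2 = (-2.000000, -6.000000); divide by -6.000000 → v3 = (0.333333, 1.000000)
Requested entry of v3: -40/-120 = 0.33333

0.33333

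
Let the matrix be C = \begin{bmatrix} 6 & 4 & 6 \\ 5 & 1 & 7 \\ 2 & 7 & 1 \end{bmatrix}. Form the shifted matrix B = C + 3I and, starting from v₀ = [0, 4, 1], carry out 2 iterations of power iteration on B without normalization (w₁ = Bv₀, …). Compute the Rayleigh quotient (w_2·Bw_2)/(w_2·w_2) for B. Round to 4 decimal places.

μ ≈ 15.9684

B = C + 3I has rows (9, 4, 6); (5, 4, 7); (2, 7, 4)
w1 = Bv₀ = (9·0 + 4·4 + 6·1; 5·0 + 4·4 + 7·1; 2·0 + 7·4 + 4·1) = (22, 23, 32)
w2 = Bw1 = (9·22 + 4·23 + 6·32; 5·22 + 4·23 + 7·32; 2·22 + 7·23 + 4·32) = (482, 426, 333)
Bw2 = (8040, 6445, 5278)
w2·Bw2 = 8378424; w2·w2 = 524689; μ ≈ 8378424/524689 = 15.9684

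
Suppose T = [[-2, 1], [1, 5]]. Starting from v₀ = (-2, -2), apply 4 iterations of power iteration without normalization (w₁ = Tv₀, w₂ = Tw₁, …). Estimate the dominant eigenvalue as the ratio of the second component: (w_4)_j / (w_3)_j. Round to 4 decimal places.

w1 = Tv₀ = ((-2)·(-2) + 1·(-2); 1·(-2) + 5·(-2)) = (2, -12)
w2 = Tw1 = ((-2)·2 + 1·(-12); 1·2 + 5·(-12)) = (-16, -58)
w3 = Tw2 = (-26, -306)
w4 = Tw3 = (-254, -1556)
Ratio at component: -1556 / -306 = 5.0850

5.0850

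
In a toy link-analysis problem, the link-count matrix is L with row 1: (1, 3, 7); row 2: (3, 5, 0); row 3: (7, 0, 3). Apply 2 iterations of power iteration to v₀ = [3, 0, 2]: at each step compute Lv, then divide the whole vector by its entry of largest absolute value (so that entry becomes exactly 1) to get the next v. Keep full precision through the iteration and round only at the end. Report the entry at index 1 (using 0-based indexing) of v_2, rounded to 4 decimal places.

0.4120

Lv0 = (17.00000, 9.00000, 27.00000); divide by 27.00000 → v1 = (0.62963, 0.33333, 1.00000)
Lv1 = (8.62963, 3.55556, 7.40741); divide by 8.62963 → v2 = (1.00000, 0.41202, 0.85837)
Requested entry of v2: 96/233 = 0.4120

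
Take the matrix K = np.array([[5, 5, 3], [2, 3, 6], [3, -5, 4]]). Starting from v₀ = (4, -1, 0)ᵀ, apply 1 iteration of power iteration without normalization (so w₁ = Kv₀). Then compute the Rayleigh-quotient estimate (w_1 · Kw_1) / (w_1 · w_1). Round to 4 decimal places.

w1 = Kv₀ = (15, 5, 17)
Kw1 = (151, 147, 88)
w1·Kw1 = 15·151 + 5·147 + 17·88 = 4496; w1·w1 = 15·15 + 5·5 + 17·17 = 539
λ ≈ 4496/539 = 8.3414

λ ≈ 8.3414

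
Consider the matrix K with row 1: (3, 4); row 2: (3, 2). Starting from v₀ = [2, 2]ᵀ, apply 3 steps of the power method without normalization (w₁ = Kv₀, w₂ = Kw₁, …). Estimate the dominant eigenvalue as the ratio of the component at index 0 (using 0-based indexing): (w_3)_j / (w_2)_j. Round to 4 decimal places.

6.0244

w1 = Kv₀ = (14, 10)
w2 = Kw1 = (82, 62)
w3 = Kw2 = (494, 370)
Ratio at component: 494 / 82 = 6.0244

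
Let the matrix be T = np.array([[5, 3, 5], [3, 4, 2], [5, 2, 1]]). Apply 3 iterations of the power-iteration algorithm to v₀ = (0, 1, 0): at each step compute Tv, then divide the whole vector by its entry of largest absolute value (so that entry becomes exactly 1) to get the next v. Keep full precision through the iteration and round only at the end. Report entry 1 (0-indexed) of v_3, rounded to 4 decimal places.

Tv0 = (3.00000, 4.00000, 2.00000); divide by 4.00000 → v1 = (0.75000, 1.00000, 0.50000)
Tv1 = (9.25000, 7.25000, 6.25000); divide by 9.25000 → v2 = (1.00000, 0.78378, 0.67568)
Tv2 = (10.72973, 7.48649, 7.24324); divide by 10.72973 → v3 = (1.00000, 0.69773, 0.67506)
Requested entry of v3: 277/397 = 0.6977

0.6977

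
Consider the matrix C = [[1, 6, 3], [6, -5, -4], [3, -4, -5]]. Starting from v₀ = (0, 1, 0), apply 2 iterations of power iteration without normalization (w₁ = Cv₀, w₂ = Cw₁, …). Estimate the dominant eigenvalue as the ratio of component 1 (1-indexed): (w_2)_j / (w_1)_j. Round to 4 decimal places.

-6.0000

w1 = Cv₀ = (6, -5, -4)
w2 = Cw1 = (-36, 77, 58)
Ratio at component: -36 / 6 = -6.0000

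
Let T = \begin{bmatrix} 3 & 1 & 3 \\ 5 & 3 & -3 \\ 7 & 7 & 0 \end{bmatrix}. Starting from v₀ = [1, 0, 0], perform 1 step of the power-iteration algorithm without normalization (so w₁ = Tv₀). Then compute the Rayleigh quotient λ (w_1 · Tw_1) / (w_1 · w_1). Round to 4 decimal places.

6.5301

w1 = Tv₀ = (3·1 + 1·0 + 3·0; 5·1 + 3·0 + (-3)·0; 7·1 + 7·0 + 0·0) = (3, 5, 7)
Tw1 = (35, 9, 56)
w1·Tw1 = 3·35 + 5·9 + 7·56 = 542; w1·w1 = 3·3 + 5·5 + 7·7 = 83
λ ≈ 542/83 = 6.5301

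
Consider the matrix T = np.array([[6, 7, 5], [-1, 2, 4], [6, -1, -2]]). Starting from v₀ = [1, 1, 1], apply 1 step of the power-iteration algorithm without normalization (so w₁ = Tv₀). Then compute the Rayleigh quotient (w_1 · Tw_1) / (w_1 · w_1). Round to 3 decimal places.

8.813

w1 = Tv₀ = (6·1 + 7·1 + 5·1; (-1)·1 + 2·1 + 4·1; 6·1 + (-1)·1 + (-2)·1) = (18, 5, 3)
Tw1 = (158, 4, 97)
w1·Tw1 = 18·158 + 5·4 + 3·97 = 3155; w1·w1 = 18·18 + 5·5 + 3·3 = 358
λ ≈ 3155/358 = 8.813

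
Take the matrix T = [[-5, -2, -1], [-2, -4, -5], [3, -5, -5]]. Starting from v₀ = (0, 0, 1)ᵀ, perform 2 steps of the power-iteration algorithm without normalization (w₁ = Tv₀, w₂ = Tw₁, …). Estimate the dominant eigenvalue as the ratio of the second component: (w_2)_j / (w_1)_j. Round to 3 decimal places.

-9.400

w1 = Tv₀ = (-1, -5, -5)
w2 = Tw1 = (20, 47, 47)
Ratio at component: 47 / -5 = -9.400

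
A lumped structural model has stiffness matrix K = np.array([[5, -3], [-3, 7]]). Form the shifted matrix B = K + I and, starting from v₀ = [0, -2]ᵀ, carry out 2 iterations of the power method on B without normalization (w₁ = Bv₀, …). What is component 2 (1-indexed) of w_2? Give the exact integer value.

-146

B = K + I has rows (6, -3); (-3, 8)
w1 = Bv₀ = (6, -16)
w2 = Bw1 = (84, -146)
Requested component of w2: -146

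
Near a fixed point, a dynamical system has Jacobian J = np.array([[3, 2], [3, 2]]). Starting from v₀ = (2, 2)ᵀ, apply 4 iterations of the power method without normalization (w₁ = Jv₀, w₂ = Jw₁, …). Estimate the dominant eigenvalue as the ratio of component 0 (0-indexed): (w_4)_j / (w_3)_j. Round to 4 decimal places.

w1 = Jv₀ = (3·2 + 2·2; 3·2 + 2·2) = (10, 10)
w2 = Jw1 = (3·10 + 2·10; 3·10 + 2·10) = (50, 50)
w3 = Jw2 = (250, 250)
w4 = Jw3 = (1250, 1250)
Ratio at component: 1250 / 250 = 5.0000

5.0000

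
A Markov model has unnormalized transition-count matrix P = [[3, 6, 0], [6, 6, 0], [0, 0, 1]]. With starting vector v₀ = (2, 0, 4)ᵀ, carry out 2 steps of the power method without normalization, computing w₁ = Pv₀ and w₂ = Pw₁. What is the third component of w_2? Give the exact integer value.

w1 = Pv₀ = (3·2 + 6·0 + 0·4; 6·2 + 6·0 + 0·4; 0·2 + 0·0 + 1·4) = (6, 12, 4)
w2 = Pw1 = (3·6 + 6·12 + 0·4; 6·6 + 6·12 + 0·4; 0·6 + 0·12 + 1·4) = (90, 108, 4)
The requested component of w2 is 4.

4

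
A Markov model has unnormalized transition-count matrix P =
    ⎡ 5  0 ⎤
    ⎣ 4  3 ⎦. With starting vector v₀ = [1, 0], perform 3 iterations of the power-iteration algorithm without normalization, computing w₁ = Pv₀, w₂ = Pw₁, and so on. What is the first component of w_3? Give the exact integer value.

125

w1 = Pv₀ = (5·1 + 0·0; 4·1 + 3·0) = (5, 4)
w2 = Pw1 = (5·5 + 0·4; 4·5 + 3·4) = (25, 32)
w3 = Pw2 = (125, 196)
The requested component of w3 is 125.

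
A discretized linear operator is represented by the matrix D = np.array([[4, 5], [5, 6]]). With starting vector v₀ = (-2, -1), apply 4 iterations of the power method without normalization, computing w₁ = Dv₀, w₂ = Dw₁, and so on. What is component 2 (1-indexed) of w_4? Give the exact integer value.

-16421

w1 = Dv₀ = (4·(-2) + 5·(-1); 5·(-2) + 6·(-1)) = (-13, -16)
w2 = Dw1 = (4·(-13) + 5·(-16); 5·(-13) + 6·(-16)) = (-132, -161)
w3 = Dw2 = (-1333, -1626)
w4 = Dw3 = (-13462, -16421)
The requested component of w4 is -16421.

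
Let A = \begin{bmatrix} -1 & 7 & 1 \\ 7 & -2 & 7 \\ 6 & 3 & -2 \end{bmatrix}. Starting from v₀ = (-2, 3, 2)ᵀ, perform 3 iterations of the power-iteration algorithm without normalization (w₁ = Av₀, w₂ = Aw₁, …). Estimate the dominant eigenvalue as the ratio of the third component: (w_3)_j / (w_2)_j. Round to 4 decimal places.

-2.2055

w1 = Av₀ = ((-1)·(-2) + 7·3 + 1·2; 7·(-2) + (-2)·3 + 7·2; 6·(-2) + 3·3 + (-2)·2) = (25, -6, -7)
w2 = Aw1 = ((-1)·25 + 7·(-6) + 1·(-7); 7·25 + (-2)·(-6) + 7·(-7); 6·25 + 3·(-6) + (-2)·(-7)) = (-74, 138, 146)
w3 = Aw2 = (1186, 228, -322)
Ratio at component: -322 / 146 = -2.2055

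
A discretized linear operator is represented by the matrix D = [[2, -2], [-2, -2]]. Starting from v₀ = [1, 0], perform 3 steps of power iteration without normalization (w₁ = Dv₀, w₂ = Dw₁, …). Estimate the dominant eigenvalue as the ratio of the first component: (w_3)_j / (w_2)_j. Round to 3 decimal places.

2.000

w1 = Dv₀ = (2, -2)
w2 = Dw1 = (8, 0)
w3 = Dw2 = (16, -16)
Ratio at component: 16 / 8 = 2.000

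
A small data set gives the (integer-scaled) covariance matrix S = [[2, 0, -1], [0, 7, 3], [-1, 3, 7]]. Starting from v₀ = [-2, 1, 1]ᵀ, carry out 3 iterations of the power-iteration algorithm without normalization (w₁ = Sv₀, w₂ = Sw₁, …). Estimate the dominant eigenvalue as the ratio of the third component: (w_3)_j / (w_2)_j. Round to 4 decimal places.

9.8571

w1 = Sv₀ = (-5, 10, 12)
w2 = Sw1 = (-22, 106, 119)
w3 = Sw2 = (-163, 1099, 1173)
Ratio at component: 1173 / 119 = 9.8571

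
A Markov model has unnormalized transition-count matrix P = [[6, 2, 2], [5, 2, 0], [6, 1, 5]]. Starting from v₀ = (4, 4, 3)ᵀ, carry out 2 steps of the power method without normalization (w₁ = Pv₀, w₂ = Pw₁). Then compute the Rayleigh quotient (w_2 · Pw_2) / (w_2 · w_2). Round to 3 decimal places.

λ ≈ 10.015

w1 = Pv₀ = (6·4 + 2·4 + 2·3; 5·4 + 2·4 + 0·3; 6·4 + 1·4 + 5·3) = (38, 28, 43)
w2 = Pw1 = (6·38 + 2·28 + 2·43; 5·38 + 2·28 + 0·43; 6·38 + 1·28 + 5·43) = (370, 246, 471)
Pw2 = (3654, 2342, 4821)
w2·Pw2 = 370·3654 + 246·2342 + 471·4821 = 4198803; w2·w2 = 370·370 + 246·246 + 471·471 = 419257
λ ≈ 4198803/419257 = 10.015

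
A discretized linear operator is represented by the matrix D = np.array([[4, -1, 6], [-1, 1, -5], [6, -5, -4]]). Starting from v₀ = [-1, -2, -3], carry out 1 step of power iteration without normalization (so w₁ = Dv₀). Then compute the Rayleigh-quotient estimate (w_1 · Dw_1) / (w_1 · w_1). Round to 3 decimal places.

w1 = Dv₀ = (4·(-1) + (-1)·(-2) + 6·(-3); (-1)·(-1) + 1·(-2) + (-5)·(-3); 6·(-1) + (-5)·(-2) + (-4)·(-3)) = (-20, 14, 16)
Dw1 = (2, -46, -254)
w1·Dw1 = (-20)·2 + 14·(-46) + 16·(-254) = -4748; w1·w1 = (-20)·(-20) + 14·14 + 16·16 = 852
λ ≈ -4748/852 = -5.573

λ ≈ -5.573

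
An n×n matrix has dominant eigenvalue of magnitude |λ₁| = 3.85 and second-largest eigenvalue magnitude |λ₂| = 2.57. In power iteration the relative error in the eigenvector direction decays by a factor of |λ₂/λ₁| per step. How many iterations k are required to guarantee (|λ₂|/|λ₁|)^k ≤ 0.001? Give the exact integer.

18

|λ₂/λ₁| = 2.57/3.85 = 0.66753
Need k ≥ ln(0.001) / ln(0.66753) = -6.9078 / -0.4042 ≈ 17.091
Smallest integer k satisfying the bound: 18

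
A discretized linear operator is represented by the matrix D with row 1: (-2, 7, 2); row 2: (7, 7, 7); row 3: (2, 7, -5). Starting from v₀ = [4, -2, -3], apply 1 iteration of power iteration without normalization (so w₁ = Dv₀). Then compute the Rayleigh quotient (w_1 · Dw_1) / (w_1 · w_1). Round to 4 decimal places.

λ ≈ -0.8490

w1 = Dv₀ = ((-2)·4 + 7·(-2) + 2·(-3); 7·4 + 7·(-2) + 7·(-3); 2·4 + 7·(-2) + (-5)·(-3)) = (-28, -7, 9)
Dw1 = (25, -182, -150)
w1·Dw1 = (-28)·25 + (-7)·(-182) + 9·(-150) = -776; w1·w1 = (-28)·(-28) + (-7)·(-7) + 9·9 = 914
λ ≈ -776/914 = -0.8490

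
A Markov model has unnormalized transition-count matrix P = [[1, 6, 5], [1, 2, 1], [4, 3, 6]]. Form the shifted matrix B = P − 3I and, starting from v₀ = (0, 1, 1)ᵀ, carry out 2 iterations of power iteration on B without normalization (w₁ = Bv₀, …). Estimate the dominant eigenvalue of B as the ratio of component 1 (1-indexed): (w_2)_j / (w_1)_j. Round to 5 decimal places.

B = P − 3I has rows (-2, 6, 5); (1, -1, 1); (4, 3, 3)
w1 = Bv₀ = (11, 0, 6)
w2 = Bw1 = (8, 17, 62)
Ratio: 8/11 = 0.72727

0.72727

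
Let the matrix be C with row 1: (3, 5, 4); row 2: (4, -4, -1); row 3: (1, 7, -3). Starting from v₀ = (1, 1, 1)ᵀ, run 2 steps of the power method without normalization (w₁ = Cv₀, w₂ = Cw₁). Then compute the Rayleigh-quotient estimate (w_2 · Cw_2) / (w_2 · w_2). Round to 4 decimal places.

w1 = Cv₀ = (12, -1, 5)
w2 = Cw1 = (51, 47, -10)
Cw2 = (348, 26, 410)
w2·Cw2 = 51·348 + 47·26 + (-10)·410 = 14870; w2·w2 = 51·51 + 47·47 + (-10)·(-10) = 4910
λ ≈ 14870/4910 = 3.0285

3.0285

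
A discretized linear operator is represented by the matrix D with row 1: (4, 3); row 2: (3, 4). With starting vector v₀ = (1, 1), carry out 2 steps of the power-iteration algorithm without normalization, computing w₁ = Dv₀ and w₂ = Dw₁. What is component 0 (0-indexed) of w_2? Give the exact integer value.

49

w1 = Dv₀ = (4·1 + 3·1; 3·1 + 4·1) = (7, 7)
w2 = Dw1 = (4·7 + 3·7; 3·7 + 4·7) = (49, 49)
The requested component of w2 is 49.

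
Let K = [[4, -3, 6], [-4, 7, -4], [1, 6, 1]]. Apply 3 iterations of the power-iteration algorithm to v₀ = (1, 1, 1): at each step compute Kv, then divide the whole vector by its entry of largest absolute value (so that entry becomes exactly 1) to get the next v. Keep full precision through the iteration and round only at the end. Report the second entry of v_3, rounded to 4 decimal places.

1.0000

Kv0 = (7.00000, -1.00000, 8.00000); divide by 8.00000 → v1 = (0.87500, -0.12500, 1.00000)
Kv1 = (9.87500, -8.37500, 1.12500); divide by 9.87500 → v2 = (1.00000, -0.84810, 0.11392)
Kv2 = (7.22785, -10.39241, -3.97468); divide by -10.39241 → v3 = (-0.69549, 1.00000, 0.38246)
Requested entry of v3: -821/-821 = 1.0000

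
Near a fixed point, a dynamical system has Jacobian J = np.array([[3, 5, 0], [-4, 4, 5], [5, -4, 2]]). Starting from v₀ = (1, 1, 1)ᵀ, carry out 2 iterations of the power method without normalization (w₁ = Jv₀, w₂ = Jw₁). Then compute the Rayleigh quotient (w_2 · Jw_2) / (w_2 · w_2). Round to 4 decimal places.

w1 = Jv₀ = (8, 5, 3)
w2 = Jw1 = (49, 3, 26)
Jw2 = (162, -54, 285)
w2·Jw2 = 49·162 + 3·(-54) + 26·285 = 15186; w2·w2 = 49·49 + 3·3 + 26·26 = 3086
λ ≈ 15186/3086 = 4.9209

4.9209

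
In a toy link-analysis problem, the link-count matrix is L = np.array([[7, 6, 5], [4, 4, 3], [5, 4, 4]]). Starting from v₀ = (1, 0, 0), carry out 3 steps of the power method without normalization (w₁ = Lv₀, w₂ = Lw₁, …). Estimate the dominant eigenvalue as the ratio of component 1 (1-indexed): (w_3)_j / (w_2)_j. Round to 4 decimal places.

w1 = Lv₀ = (7·1 + 6·0 + 5·0; 4·1 + 4·0 + 3·0; 5·1 + 4·0 + 4·0) = (7, 4, 5)
w2 = Lw1 = (7·7 + 6·4 + 5·5; 4·7 + 4·4 + 3·5; 5·7 + 4·4 + 4·5) = (98, 59, 71)
w3 = Lw2 = (1395, 841, 1010)
Ratio at component: 1395 / 98 = 14.2347

14.2347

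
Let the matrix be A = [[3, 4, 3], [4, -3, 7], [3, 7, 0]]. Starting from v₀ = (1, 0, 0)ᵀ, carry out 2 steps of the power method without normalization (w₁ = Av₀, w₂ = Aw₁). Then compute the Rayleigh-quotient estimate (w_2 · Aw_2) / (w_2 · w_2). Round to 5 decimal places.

λ ≈ 8.86143

w1 = Av₀ = (3·1 + 4·0 + 3·0; 4·1 + (-3)·0 + 7·0; 3·1 + 7·0 + 0·0) = (3, 4, 3)
w2 = Aw1 = (3·3 + 4·4 + 3·3; 4·3 + (-3)·4 + 7·3; 3·3 + 7·4 + 0·3) = (34, 21, 37)
Aw2 = (297, 332, 249)
w2·Aw2 = 34·297 + 21·332 + 37·249 = 26283; w2·w2 = 34·34 + 21·21 + 37·37 = 2966
λ ≈ 26283/2966 = 8.86143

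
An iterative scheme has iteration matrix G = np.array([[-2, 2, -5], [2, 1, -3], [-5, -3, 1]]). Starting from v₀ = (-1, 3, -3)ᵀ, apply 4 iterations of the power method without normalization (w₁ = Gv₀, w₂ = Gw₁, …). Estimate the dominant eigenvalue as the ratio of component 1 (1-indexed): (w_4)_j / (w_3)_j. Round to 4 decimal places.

λ ≈ 1.6183

w1 = Gv₀ = ((-2)·(-1) + 2·3 + (-5)·(-3); 2·(-1) + 1·3 + (-3)·(-3); (-5)·(-1) + (-3)·3 + 1·(-3)) = (23, 10, -7)
w2 = Gw1 = ((-2)·23 + 2·10 + (-5)·(-7); 2·23 + 1·10 + (-3)·(-7); (-5)·23 + (-3)·10 + 1·(-7)) = (9, 77, -152)
w3 = Gw2 = (896, 551, -428)
w4 = Gw3 = (1450, 3627, -6561)
Ratio at component: 1450 / 896 = 1.6183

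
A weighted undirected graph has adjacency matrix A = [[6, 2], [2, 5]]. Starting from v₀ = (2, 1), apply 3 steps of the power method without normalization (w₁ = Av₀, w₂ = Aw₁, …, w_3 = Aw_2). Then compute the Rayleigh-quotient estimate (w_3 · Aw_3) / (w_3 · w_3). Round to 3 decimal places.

7.560

w1 = Av₀ = (6·2 + 2·1; 2·2 + 5·1) = (14, 9)
w2 = Aw1 = (6·14 + 2·9; 2·14 + 5·9) = (102, 73)
w3 = Aw2 = (758, 569)
Aw3 = (5686, 4361)
w3·Aw3 = 758·5686 + 569·4361 = 6791397; w3·w3 = 758·758 + 569·569 = 898325
λ ≈ 6791397/898325 = 7.560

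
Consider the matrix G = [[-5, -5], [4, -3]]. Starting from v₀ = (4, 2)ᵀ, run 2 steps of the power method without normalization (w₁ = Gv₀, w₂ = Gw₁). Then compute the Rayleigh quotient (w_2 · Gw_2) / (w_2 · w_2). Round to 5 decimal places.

λ ≈ -3.15385

w1 = Gv₀ = (-30, 10)
w2 = Gw1 = (100, -150)
Gw2 = (250, 850)
w2·Gw2 = 100·250 + (-150)·850 = -102500; w2·w2 = 100·100 + (-150)·(-150) = 32500
λ ≈ -102500/32500 = -3.15385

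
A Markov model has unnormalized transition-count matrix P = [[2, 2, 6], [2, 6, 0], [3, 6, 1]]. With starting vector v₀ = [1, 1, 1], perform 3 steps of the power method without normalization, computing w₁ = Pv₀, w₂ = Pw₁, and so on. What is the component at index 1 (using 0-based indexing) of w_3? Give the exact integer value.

w1 = Pv₀ = (10, 8, 10)
w2 = Pw1 = (96, 68, 88)
w3 = Pw2 = (856, 600, 784)
The requested component of w3 is 600.

600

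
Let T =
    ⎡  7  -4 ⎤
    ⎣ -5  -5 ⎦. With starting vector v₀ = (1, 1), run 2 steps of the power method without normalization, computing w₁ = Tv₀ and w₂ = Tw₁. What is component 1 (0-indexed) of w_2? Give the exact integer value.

35

w1 = Tv₀ = (7·1 + (-4)·1; (-5)·1 + (-5)·1) = (3, -10)
w2 = Tw1 = (7·3 + (-4)·(-10); (-5)·3 + (-5)·(-10)) = (61, 35)
The requested component of w2 is 35.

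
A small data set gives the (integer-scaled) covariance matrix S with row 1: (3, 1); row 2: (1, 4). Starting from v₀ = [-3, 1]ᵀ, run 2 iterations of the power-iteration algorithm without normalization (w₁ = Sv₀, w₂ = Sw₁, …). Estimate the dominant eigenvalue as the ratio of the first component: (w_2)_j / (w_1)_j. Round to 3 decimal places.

w1 = Sv₀ = (3·(-3) + 1·1; 1·(-3) + 4·1) = (-8, 1)
w2 = Sw1 = (3·(-8) + 1·1; 1·(-8) + 4·1) = (-23, -4)
Ratio at component: -23 / -8 = 2.875

2.875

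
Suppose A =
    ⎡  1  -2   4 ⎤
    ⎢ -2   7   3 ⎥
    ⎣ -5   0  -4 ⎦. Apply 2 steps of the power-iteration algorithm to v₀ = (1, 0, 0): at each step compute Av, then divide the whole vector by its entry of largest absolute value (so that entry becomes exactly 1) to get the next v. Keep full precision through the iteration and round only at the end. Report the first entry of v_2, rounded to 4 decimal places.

0.4839

Av0 = (1.00000, -2.00000, -5.00000); divide by -5.00000 → v1 = (-0.20000, 0.40000, 1.00000)
Av1 = (3.00000, 6.20000, -3.00000); divide by 6.20000 → v2 = (0.48387, 1.00000, -0.48387)
Requested entry of v2: -15/-31 = 0.4839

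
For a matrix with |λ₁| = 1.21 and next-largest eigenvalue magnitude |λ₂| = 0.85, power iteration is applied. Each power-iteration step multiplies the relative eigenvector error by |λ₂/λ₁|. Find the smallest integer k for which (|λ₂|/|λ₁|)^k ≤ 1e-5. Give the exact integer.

33

|λ₂/λ₁| = 0.85/1.21 = 0.70248
Need k ≥ ln(1e-5) / ln(0.70248) = -11.5129 / -0.3531 ≈ 32.602
Smallest integer k satisfying the bound: 33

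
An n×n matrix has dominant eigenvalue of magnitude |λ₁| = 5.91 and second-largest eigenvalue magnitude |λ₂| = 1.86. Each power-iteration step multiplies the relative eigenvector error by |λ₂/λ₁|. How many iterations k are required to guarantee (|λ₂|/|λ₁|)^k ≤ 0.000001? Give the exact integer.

12

|λ₂/λ₁| = 1.86/5.91 = 0.31472
Need k ≥ ln(0.000001) / ln(0.31472) = -13.8155 / -1.1561 ≈ 11.950
Smallest integer k satisfying the bound: 12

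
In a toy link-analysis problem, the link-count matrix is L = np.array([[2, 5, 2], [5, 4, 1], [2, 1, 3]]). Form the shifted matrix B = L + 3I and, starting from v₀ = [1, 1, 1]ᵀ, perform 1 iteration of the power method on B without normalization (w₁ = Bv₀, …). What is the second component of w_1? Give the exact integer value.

B = L + 3I has rows (5, 5, 2); (5, 7, 1); (2, 1, 6)
w1 = Bv₀ = (5·1 + 5·1 + 2·1; 5·1 + 7·1 + 1·1; 2·1 + 1·1 + 6·1) = (12, 13, 9)
Requested component of w1: 13

13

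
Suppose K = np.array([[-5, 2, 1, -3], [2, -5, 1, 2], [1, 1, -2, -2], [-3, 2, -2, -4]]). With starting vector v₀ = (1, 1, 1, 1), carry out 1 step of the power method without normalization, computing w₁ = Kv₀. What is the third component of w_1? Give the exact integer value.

w1 = Kv₀ = (-5, 0, -2, -7)
The requested component of w1 is -2.

-2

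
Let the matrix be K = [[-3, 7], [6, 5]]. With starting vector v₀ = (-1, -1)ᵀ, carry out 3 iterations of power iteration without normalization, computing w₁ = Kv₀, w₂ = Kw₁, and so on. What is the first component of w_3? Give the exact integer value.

-358

w1 = Kv₀ = ((-3)·(-1) + 7·(-1); 6·(-1) + 5·(-1)) = (-4, -11)
w2 = Kw1 = ((-3)·(-4) + 7·(-11); 6·(-4) + 5·(-11)) = (-65, -79)
w3 = Kw2 = (-358, -785)
The requested component of w3 is -358.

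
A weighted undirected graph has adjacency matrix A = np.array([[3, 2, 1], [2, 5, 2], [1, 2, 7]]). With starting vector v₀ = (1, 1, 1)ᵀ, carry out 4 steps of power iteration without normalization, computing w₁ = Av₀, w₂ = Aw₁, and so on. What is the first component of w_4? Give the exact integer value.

3346

w1 = Av₀ = (3·1 + 2·1 + 1·1; 2·1 + 5·1 + 2·1; 1·1 + 2·1 + 7·1) = (6, 9, 10)
w2 = Aw1 = (3·6 + 2·9 + 1·10; 2·6 + 5·9 + 2·10; 1·6 + 2·9 + 7·10) = (46, 77, 94)
w3 = Aw2 = (386, 665, 858)
w4 = Aw3 = (3346, 5813, 7722)
The requested component of w4 is 3346.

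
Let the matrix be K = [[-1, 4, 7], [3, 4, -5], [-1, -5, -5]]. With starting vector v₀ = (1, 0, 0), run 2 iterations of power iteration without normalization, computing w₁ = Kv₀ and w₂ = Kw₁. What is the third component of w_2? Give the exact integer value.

w1 = Kv₀ = ((-1)·1 + 4·0 + 7·0; 3·1 + 4·0 + (-5)·0; (-1)·1 + (-5)·0 + (-5)·0) = (-1, 3, -1)
w2 = Kw1 = ((-1)·(-1) + 4·3 + 7·(-1); 3·(-1) + 4·3 + (-5)·(-1); (-1)·(-1) + (-5)·3 + (-5)·(-1)) = (6, 14, -9)
The requested component of w2 is -9.

-9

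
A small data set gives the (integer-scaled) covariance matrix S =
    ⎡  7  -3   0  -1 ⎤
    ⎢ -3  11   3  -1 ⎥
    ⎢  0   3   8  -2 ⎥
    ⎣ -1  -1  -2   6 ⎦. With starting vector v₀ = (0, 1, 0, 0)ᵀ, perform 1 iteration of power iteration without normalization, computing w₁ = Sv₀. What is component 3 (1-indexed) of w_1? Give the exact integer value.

3

w1 = Sv₀ = (7·0 + (-3)·1 + 0·0 + (-1)·0; (-3)·0 + 11·1 + 3·0 + (-1)·0; 0·0 + 3·1 + 8·0 + (-2)·0; (-1)·0 + (-1)·1 + (-2)·0 + 6·0) = (-3, 11, 3, -1)
The requested component of w1 is 3.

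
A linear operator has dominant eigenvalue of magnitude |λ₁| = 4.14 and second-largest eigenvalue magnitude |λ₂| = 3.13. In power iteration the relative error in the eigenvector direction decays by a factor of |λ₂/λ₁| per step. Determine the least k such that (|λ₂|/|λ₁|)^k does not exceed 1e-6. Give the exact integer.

50

|λ₂/λ₁| = 3.13/4.14 = 0.75604
Need k ≥ ln(1e-6) / ln(0.75604) = -13.8155 / -0.2797 ≈ 49.401
Smallest integer k satisfying the bound: 50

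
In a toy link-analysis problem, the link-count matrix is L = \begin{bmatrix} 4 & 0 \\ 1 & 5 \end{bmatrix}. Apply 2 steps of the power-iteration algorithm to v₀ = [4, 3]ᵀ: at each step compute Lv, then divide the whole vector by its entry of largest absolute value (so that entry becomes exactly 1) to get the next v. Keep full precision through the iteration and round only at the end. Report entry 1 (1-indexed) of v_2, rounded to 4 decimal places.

0.5766

Lv0 = (16.00000, 19.00000); divide by 19.00000 → v1 = (0.84211, 1.00000)
Lv1 = (3.36842, 5.84211); divide by 5.84211 → v2 = (0.57658, 1.00000)
Requested entry of v2: 64/111 = 0.5766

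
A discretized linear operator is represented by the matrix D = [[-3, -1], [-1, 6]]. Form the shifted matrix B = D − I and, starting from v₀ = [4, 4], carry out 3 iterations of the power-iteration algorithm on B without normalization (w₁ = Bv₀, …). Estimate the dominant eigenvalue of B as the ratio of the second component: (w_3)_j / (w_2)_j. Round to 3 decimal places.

μ ≈ 4.360

B = D − I has rows (-4, -1); (-1, 5)
w1 = Bv₀ = ((-4)·4 + (-1)·4; (-1)·4 + 5·4) = (-20, 16)
w2 = Bw1 = ((-4)·(-20) + (-1)·16; (-1)·(-20) + 5·16) = (64, 100)
w3 = Bw2 = (-356, 436)
Ratio: 436/100 = 4.360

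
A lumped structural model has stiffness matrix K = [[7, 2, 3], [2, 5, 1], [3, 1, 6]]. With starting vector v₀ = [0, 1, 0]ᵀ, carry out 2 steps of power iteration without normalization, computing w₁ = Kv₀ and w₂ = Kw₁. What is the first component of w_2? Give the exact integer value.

w1 = Kv₀ = (7·0 + 2·1 + 3·0; 2·0 + 5·1 + 1·0; 3·0 + 1·1 + 6·0) = (2, 5, 1)
w2 = Kw1 = (7·2 + 2·5 + 3·1; 2·2 + 5·5 + 1·1; 3·2 + 1·5 + 6·1) = (27, 30, 17)
The requested component of w2 is 27.

27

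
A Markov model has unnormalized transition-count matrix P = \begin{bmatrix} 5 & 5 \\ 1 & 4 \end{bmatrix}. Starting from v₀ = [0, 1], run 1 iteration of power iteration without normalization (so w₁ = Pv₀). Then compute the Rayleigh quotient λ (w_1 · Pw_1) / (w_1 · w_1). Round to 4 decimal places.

w1 = Pv₀ = (5·0 + 5·1; 1·0 + 4·1) = (5, 4)
Pw1 = (45, 21)
w1·Pw1 = 5·45 + 4·21 = 309; w1·w1 = 5·5 + 4·4 = 41
λ ≈ 309/41 = 7.5366

λ ≈ 7.5366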